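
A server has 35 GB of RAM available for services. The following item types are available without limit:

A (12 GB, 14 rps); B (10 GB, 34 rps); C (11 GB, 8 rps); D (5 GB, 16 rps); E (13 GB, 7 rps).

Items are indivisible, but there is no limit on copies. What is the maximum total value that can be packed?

Best value-per-unit is B at 34/10; filling with it alone gives 3×34 = 102.
Optimal mix: 3×B + 1×D → memory 35, value 118.

118 rps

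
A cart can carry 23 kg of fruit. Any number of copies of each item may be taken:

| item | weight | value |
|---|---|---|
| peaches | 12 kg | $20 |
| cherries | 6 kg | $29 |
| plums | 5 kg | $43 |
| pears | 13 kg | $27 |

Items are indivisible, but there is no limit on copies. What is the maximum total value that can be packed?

Best value-per-unit is plums at 43/5, and filling with it alone uses weight 4×5=20. No mix of the others beats 4×43 = 172.

$172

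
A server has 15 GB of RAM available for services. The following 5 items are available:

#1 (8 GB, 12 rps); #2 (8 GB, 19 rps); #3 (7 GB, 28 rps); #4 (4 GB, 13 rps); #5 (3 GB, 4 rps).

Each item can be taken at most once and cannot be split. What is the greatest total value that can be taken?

47 rps

Check high-value combinations within 15 GB:
- #2+#3: memory 8+7=15, value 19+28=47
- #3+#4+#5: memory 7+4+3=14, value 28+13+4=45
- #3+#4: memory 7+4=11, value 28+13=41
- #1+#3: memory 8+7=15, value 12+28=40
- #2+#4+#5: memory 8+4+3=15, value 19+13+4=36
Best: 47 rps.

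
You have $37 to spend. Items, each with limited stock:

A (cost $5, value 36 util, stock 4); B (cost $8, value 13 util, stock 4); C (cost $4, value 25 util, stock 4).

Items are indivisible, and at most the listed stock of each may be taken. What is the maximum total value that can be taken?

Best selections within cost 37 and stock limits:
- 4×A + 4×C: cost 36, value 244
- 4×A + 3×C: cost 32, value 219
Best: 244 util.

244 util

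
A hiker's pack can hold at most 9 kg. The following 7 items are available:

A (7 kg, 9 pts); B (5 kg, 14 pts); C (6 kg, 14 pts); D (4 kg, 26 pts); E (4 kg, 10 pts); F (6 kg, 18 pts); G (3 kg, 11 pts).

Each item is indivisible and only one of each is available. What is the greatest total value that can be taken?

40 pts

Check high-value combinations within 9 kg:
- B+D: weight 5+4=9, value 14+26=40
- D+G: weight 4+3=7, value 26+11=37
- D+E: weight 4+4=8, value 26+10=36
- F+G: weight 6+3=9, value 18+11=29
Best: 40 pts.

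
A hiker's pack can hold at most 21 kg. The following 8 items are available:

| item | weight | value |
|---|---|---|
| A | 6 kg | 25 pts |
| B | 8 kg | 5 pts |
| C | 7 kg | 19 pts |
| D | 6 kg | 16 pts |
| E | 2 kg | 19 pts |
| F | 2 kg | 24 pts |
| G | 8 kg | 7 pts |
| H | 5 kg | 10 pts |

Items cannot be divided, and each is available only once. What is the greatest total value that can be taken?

Check high-value combinations within 21 kg:
- A+D+E+F+H: weight 6+6+2+2+5=21, value 25+16+19+24+10=94
- A+C+E+F: weight 6+7+2+2=17, value 25+19+19+24=87
- A+D+E+F: weight 6+6+2+2=16, value 25+16+19+24=84
- A+C+D+F: weight 6+7+6+2=21, value 25+19+16+24=84
Best: 94 pts.

94 pts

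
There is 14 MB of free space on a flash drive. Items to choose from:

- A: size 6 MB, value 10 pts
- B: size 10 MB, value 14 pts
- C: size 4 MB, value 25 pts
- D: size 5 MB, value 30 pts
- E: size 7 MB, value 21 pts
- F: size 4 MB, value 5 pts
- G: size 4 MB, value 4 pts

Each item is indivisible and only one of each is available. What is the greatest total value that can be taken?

Check high-value combinations within 14 MB:
- C+D+F: size 4+5+4=13, value 25+30+5=60
- C+D+G: size 4+5+4=13, value 25+30+4=59
- C+D: size 4+5=9, value 25+30=55
- D+E: size 5+7=12, value 30+21=51
- C+E: size 4+7=11, value 25+21=46
Best: 60 pts.

60 pts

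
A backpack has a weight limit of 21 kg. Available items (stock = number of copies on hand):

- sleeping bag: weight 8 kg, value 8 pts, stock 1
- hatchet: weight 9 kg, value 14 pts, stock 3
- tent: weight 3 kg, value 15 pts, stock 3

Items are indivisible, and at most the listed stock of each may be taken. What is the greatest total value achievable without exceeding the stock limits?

Best selections within weight 21 and stock limits:
- 1×hatchet + 3×tent: weight 18, value 59
- 1×sleeping bag + 3×tent: weight 17, value 53
Best: 59 pts.

59 pts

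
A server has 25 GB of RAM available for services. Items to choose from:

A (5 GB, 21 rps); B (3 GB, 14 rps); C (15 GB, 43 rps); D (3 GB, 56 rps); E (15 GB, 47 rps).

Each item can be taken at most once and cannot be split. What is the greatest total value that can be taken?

Check high-value combinations within 25 GB:
- A+D+E: memory 5+3+15=23, value 21+56+47=124
- A+C+D: memory 5+15+3=23, value 21+43+56=120
- B+D+E: memory 3+3+15=21, value 14+56+47=117
- B+C+D: memory 3+15+3=21, value 14+43+56=113
- D+E: memory 3+15=18, value 56+47=103
Best: 124 rps.

124 rps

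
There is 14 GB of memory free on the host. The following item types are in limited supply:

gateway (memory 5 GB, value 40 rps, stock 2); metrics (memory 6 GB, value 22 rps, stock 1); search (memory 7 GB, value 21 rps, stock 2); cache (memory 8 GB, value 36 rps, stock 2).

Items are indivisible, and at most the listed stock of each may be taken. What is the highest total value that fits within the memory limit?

Top feasible selections:
- 2×gateway: memory 10, value 80
- 1×gateway + 1×cache: memory 13, value 76
Best: 80 rps.

80 rps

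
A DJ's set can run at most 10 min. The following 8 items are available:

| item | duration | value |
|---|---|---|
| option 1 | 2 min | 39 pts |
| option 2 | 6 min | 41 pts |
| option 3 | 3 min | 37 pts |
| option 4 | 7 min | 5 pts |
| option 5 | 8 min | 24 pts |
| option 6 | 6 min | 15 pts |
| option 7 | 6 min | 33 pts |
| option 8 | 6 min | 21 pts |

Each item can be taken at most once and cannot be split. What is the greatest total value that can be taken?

Check high-value combinations within 10 min:
- option 1+option 2: duration 2+6=8, value 39+41=80
- option 2+option 3: duration 6+3=9, value 41+37=78
- option 1+option 3: duration 2+3=5, value 39+37=76
Best: 80 pts.

80 pts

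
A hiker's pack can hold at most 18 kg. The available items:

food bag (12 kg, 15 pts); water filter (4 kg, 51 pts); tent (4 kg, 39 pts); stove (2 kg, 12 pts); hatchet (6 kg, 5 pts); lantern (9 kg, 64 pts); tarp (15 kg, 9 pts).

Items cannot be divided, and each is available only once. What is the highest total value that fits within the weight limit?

Check high-value combinations within 18 kg:
- water filter+tent+lantern: weight 4+4+9=17, value 51+39+64=154
- water filter+stove+lantern: weight 4+2+9=15, value 51+12+64=127
- water filter+lantern: weight 4+9=13, value 51+64=115
- tent+stove+lantern: weight 4+2+9=15, value 39+12+64=115
Best: 154 pts.

154 pts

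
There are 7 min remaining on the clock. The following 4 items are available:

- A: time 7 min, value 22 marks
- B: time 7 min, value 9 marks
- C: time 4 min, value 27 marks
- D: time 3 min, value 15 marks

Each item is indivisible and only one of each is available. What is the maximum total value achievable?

42 marks

Check high-value combinations within 7 min:
- C+D: time 4+3=7, value 27+15=42
- C: time 4, value 27
- A: time 7, value 22
- D: time 3, value 15
Best: 42 marks.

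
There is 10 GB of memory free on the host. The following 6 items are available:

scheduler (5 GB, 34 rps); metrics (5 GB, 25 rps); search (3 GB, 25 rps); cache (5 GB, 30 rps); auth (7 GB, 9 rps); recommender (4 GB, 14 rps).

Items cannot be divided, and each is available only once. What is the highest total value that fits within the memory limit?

Check high-value combinations within 10 GB:
- scheduler+cache: memory 5+5=10, value 34+30=64
- scheduler+search: memory 5+3=8, value 34+25=59
- scheduler+metrics: memory 5+5=10, value 34+25=59
- search+cache: memory 3+5=8, value 25+30=55
- metrics+cache: memory 5+5=10, value 25+30=55
Best: 64 rps.

64 rps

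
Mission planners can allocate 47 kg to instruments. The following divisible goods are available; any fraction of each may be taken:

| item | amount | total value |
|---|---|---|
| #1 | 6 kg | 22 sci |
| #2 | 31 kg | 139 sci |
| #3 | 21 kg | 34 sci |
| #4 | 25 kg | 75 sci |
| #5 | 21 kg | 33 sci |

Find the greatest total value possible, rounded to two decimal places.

191.00

Take in order of value per unit:
- #2 (139/31 per unit): all 31 → value 139, running total 139.00
- #1 (22/6 per unit): all 6 → value 22, running total 161.00
- #4 (75/25 per unit): 10 of 25 → value 10×75/25 = 30.0000, running total 191.00
Total 191.00.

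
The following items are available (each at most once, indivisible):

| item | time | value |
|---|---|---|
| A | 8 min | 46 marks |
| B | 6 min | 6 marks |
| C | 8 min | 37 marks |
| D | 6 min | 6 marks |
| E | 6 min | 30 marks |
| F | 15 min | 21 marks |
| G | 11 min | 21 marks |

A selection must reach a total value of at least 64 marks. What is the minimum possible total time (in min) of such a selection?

14

Subsets with value ≥ 64, sorted by total time:
- A+E: time 14, value 76
- C+E: time 14, value 67
- A+C: time 16, value 83
- A+G: time 19, value 67
Minimum time: 14 min.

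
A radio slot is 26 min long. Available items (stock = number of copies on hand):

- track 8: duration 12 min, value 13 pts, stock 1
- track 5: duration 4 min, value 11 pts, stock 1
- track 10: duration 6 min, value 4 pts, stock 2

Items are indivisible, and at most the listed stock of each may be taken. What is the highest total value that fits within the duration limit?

Top feasible selections:
- 1×track 8 + 1×track 5 + 1×track 10: duration 22, value 28
- 1×track 8 + 1×track 5: duration 16, value 24
- 1×track 8 + 2×track 10: duration 24, value 21
- 1×track 5 + 2×track 10: duration 16, value 19
Best: 28 pts.

28 pts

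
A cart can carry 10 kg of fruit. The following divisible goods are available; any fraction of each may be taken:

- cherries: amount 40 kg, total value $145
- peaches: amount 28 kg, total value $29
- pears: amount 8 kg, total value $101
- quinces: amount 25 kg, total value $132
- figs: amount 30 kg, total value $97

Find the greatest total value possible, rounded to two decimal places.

Take in order of value per unit:
- pears (101/8 per unit): all 8 → value 101, running total 101.00
- quinces (132/25 per unit): 2 of 25 → value 2×132/25 = 10.5600, running total 111.56
Total 111.56.

111.56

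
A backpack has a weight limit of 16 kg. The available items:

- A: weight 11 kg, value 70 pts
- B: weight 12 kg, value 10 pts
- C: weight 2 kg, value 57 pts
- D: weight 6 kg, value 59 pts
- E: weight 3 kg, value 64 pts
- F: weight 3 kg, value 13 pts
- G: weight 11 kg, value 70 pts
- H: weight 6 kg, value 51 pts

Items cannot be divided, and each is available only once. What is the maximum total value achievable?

Check high-value combinations within 16 kg:
- C+D+E+F: weight 2+6+3+3=14, value 57+59+64+13=193
- A+C+E: weight 11+2+3=16, value 70+57+64=191
- C+E+G: weight 2+3+11=16, value 57+64+70=191
- C+E+F+H: weight 2+3+3+6=14, value 57+64+13+51=185
- C+D+E: weight 2+6+3=11, value 57+59+64=180
Best: 193 pts.

193 pts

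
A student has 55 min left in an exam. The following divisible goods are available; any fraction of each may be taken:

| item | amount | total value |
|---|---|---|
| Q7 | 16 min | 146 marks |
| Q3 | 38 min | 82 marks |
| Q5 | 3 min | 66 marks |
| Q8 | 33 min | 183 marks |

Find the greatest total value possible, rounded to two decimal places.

401.47

Take in order of value per unit:
- Q5 (66/3 per unit): all 3 → value 66, running total 66.00
- Q7 (146/16 per unit): all 16 → value 146, running total 212.00
- Q8 (183/33 per unit): all 33 → value 183, running total 395.00
- Q3 (82/38 per unit): 3 of 38 → value 3×82/38 = 6.4737, running total 401.47
Total 401.47.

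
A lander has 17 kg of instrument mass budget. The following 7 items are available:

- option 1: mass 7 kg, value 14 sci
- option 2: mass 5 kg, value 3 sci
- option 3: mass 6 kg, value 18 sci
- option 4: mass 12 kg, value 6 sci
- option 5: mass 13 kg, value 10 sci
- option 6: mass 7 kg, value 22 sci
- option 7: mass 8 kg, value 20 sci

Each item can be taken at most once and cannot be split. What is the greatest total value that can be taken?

Check high-value combinations within 17 kg:
- option 6+option 7: mass 7+8=15, value 22+20=42
- option 3+option 6: mass 6+7=13, value 18+22=40
- option 3+option 7: mass 6+8=14, value 18+20=38
- option 1+option 6: mass 7+7=14, value 14+22=36
- option 1+option 7: mass 7+8=15, value 14+20=34
Best: 42 sci.

42 sci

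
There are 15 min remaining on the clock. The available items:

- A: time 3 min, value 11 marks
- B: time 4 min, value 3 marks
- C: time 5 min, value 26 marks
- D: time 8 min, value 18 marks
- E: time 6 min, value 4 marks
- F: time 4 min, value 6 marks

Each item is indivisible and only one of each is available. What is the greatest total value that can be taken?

This is a 0/1 knapsack; check combinations near the capacity.
- C+D: time 5+8=13, value 26+18=44
- A+C+F: time 3+5+4=12, value 11+26+6=43
- A+C+E: time 3+5+6=14, value 11+26+4=41
- A+B+C: time 3+4+5=12, value 11+3+26=40
- A+C: time 3+5=8, value 11+26=37
Best: 44 marks.

44 marks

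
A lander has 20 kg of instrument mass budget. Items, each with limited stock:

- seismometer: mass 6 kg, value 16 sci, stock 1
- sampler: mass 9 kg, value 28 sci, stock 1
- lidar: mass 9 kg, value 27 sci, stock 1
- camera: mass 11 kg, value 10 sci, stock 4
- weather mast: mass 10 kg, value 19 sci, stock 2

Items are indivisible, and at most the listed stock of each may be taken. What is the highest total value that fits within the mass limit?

Top feasible selections:
- 1×sampler + 1×lidar: mass 18, value 55
- 1×sampler + 1×weather mast: mass 19, value 47
- 1×lidar + 1×weather mast: mass 19, value 46
Best: 55 sci.

55 sci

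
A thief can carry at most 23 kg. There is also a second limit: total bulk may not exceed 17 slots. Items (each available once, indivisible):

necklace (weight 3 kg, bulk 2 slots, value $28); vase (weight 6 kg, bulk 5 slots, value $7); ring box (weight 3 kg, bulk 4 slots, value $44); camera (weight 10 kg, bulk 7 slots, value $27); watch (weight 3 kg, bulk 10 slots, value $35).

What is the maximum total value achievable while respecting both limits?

$107

Feasible sets respecting both limits:
- necklace+ring box+watch: weight 9, bulk 16, value 107
- necklace+ring box+camera: weight 16, bulk 13, value 99
- necklace+vase+ring box: weight 12, bulk 11, value 79
- ring box+watch: weight 6, bulk 14, value 79
Best: $107.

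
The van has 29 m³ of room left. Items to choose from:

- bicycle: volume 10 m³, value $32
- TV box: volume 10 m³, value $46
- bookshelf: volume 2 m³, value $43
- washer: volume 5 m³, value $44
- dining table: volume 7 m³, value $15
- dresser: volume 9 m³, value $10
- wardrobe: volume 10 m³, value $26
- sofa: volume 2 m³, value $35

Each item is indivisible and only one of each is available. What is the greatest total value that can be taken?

$200

Check high-value combinations within 29 m³:
- bicycle+TV box+bookshelf+washer+sofa: volume 10+10+2+5+2=29, value 32+46+43+44+35=200
- TV box+bookshelf+washer+wardrobe+sofa: volume 10+2+5+10+2=29, value 46+43+44+26+35=194
- TV box+bookshelf+washer+dining table+sofa: volume 10+2+5+7+2=26, value 46+43+44+15+35=183
Best: $200.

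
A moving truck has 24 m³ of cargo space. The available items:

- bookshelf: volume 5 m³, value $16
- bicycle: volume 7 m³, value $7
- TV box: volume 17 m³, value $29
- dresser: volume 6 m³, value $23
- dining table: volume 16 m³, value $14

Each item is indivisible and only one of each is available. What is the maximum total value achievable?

Check high-value combinations within 24 m³:
- TV box+dresser: volume 17+6=23, value 29+23=52
- bookshelf+bicycle+dresser: volume 5+7+6=18, value 16+7+23=46
- bookshelf+TV box: volume 5+17=22, value 16+29=45
Best: $52.

$52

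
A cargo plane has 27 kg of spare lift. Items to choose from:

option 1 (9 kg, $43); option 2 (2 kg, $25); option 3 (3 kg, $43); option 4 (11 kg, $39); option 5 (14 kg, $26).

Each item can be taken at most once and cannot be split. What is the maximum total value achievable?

$150

This is a 0/1 knapsack; check combinations near the capacity.
- option 1+option 2+option 3+option 4: weight 9+2+3+11=25, value 43+25+43+39=150
- option 1+option 3+option 4: weight 9+3+11=23, value 43+43+39=125
- option 1+option 3+option 5: weight 9+3+14=26, value 43+43+26=112
- option 1+option 2+option 3: weight 9+2+3=14, value 43+25+43=111
Best: $150.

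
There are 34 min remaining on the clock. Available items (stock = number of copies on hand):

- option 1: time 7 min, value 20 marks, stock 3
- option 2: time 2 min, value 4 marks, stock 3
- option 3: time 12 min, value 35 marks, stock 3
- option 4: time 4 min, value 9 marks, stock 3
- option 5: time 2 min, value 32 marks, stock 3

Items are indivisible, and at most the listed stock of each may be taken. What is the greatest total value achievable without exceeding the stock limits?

Top feasible selections:
- 2×option 3 + 1×option 4 + 3×option 5: time 34, value 175
- 2×option 1 + 1×option 2 + 1×option 3 + 3×option 5: time 34, value 175
- 2×option 2 + 2×option 3 + 3×option 5: time 34, value 174
- 2×option 1 + 1×option 3 + 3×option 5: time 32, value 171
Best: 175 marks.

175 marks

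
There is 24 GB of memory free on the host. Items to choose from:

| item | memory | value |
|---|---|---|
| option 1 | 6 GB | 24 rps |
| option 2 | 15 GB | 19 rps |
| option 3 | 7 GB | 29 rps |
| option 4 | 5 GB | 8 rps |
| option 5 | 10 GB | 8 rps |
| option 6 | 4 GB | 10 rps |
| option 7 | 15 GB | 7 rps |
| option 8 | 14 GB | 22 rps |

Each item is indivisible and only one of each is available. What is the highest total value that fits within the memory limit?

71 rps

Check high-value combinations within 24 GB:
- option 1+option 3+option 4+option 6: memory 6+7+5+4=22, value 24+29+8+10=71
- option 1+option 3+option 6: memory 6+7+4=17, value 24+29+10=63
- option 1+option 3+option 4: memory 6+7+5=18, value 24+29+8=61
- option 1+option 3+option 5: memory 6+7+10=23, value 24+29+8=61
- option 1+option 6+option 8: memory 6+4+14=24, value 24+10+22=56
Best: 71 rps.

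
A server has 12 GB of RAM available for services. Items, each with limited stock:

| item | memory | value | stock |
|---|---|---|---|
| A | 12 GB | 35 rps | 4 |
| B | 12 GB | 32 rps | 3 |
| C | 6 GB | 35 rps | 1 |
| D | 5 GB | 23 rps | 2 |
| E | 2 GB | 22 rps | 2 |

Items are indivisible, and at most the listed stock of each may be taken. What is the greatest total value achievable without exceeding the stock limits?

Top feasible selections:
- 1×C + 2×E: memory 10, value 79
- 2×D + 1×E: memory 12, value 68
Best: 79 rps.

79 rps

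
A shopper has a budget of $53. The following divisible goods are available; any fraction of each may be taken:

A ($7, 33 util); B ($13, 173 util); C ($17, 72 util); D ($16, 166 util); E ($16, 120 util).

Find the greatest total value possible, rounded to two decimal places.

496.24

Take in order of value per unit:
- B (173/13 per unit): all 13 → value 173, running total 173.00
- D (166/16 per unit): all 16 → value 166, running total 339.00
- E (120/16 per unit): all 16 → value 120, running total 459.00
- A (33/7 per unit): all 7 → value 33, running total 492.00
- C (72/17 per unit): 1 of 17 → value 1×72/17 = 4.2353, running total 496.24
Total 496.24.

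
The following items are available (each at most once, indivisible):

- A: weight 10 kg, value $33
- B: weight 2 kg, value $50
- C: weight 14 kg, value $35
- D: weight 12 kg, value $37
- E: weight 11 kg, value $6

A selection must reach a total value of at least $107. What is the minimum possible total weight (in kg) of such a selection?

24

Subsets with value ≥ 107, sorted by total weight:
- A+B+D: weight 24, value 120
- A+B+C: weight 26, value 118
- B+C+D: weight 28, value 122
- A+B+D+E: weight 35, value 126
Minimum weight: 24 kg.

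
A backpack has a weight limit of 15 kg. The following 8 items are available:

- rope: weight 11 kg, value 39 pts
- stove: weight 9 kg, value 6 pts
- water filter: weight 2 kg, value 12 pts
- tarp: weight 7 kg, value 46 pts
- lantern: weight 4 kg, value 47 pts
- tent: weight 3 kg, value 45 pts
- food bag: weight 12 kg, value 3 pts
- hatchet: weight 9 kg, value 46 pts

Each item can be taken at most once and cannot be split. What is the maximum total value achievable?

Check high-value combinations within 15 kg:
- tarp+lantern+tent: weight 7+4+3=14, value 46+47+45=138
- water filter+tarp+lantern: weight 2+7+4=13, value 12+46+47=105
- water filter+lantern+hatchet: weight 2+4+9=15, value 12+47+46=105
Best: 138 pts.

138 pts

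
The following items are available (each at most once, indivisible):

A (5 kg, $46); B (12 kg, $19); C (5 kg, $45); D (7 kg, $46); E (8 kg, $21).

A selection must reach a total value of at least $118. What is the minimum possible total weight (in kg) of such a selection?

17

Subsets with value ≥ 118, sorted by total weight:
- A+C+D: weight 17, value 137
- A+C+D+E: weight 25, value 158
- A+B+C+D: weight 29, value 156
- A+B+C+E: weight 30, value 131
Minimum weight: 17 kg.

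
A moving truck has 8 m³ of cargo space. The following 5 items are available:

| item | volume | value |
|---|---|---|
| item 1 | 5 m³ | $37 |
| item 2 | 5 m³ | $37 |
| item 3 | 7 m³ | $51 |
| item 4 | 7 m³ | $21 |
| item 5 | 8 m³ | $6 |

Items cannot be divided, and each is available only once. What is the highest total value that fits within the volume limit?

Check high-value combinations within 8 m³:
- item 3: volume 7, value 51
- item 1: volume 5, value 37
- item 2: volume 5, value 37
- item 4: volume 7, value 21
Best: $51.

$51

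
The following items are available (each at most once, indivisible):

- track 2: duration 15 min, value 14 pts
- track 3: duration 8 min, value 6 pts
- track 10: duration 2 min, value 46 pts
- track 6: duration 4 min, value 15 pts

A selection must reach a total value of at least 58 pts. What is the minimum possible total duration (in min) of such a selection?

Subsets with value ≥ 58, sorted by total duration:
- track 10+track 6: duration 6, value 61
- track 3+track 10+track 6: duration 14, value 67
- track 2+track 10: duration 17, value 60
Minimum duration: 6 min.

6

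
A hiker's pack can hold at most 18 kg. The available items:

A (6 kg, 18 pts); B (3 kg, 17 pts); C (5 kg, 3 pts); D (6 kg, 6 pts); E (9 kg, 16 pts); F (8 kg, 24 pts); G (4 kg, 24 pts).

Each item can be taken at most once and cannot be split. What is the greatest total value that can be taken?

This is a 0/1 knapsack; check combinations near the capacity.
- A+F+G: weight 6+8+4=18, value 18+24+24=66
- B+F+G: weight 3+8+4=15, value 17+24+24=65
- A+B+C+G: weight 6+3+5+4=18, value 18+17+3+24=62
- A+B+G: weight 6+3+4=13, value 18+17+24=59
Best: 66 pts.

66 pts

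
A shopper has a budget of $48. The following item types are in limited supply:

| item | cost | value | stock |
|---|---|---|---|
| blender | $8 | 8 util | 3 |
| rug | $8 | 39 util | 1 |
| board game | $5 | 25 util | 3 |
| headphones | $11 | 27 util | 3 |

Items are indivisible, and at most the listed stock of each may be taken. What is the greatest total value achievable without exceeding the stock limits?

Best selections within cost 48 and stock limits:
- 1×rug + 3×board game + 2×headphones: cost 45, value 168
- 3×board game + 3×headphones: cost 48, value 156
- 1×blender + 1×rug + 2×board game + 2×headphones: cost 48, value 151
Best: 168 util.

168 util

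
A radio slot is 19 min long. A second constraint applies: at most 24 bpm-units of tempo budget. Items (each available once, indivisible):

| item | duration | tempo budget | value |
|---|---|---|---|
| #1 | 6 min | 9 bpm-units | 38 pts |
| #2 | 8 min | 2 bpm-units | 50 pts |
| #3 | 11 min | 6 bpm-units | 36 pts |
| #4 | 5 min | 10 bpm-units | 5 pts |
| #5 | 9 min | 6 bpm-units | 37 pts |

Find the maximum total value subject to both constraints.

Feasible sets respecting both limits:
- #1+#2+#4: duration 19, tempo budget 21, value 93
- #1+#2: duration 14, tempo budget 11, value 88
- #2+#5: duration 17, tempo budget 8, value 87
- #2+#3: duration 19, tempo budget 8, value 86
Best: 93 pts.

93 pts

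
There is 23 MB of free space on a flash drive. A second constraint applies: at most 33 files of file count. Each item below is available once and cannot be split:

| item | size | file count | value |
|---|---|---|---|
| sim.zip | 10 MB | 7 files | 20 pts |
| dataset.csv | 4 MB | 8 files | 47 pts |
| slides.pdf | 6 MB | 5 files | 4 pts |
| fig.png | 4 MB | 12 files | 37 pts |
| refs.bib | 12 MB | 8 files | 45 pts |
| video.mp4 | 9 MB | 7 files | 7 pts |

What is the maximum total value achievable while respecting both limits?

129 pts

Feasible sets respecting both limits:
- dataset.csv+fig.png+refs.bib: size 20, file count 28, value 129
- sim.zip+dataset.csv+fig.png: size 18, file count 27, value 104
- dataset.csv+slides.pdf+refs.bib: size 22, file count 21, value 96
- dataset.csv+slides.pdf+fig.png+video.mp4: size 23, file count 32, value 95
Best: 129 pts.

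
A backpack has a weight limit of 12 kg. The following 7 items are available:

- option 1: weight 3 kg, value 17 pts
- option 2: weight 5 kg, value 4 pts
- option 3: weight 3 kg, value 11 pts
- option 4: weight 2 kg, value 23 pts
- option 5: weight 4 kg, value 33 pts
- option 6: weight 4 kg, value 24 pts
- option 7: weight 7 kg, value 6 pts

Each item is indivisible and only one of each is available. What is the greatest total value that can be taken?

84 pts

Check high-value combinations within 12 kg:
- option 1+option 3+option 4+option 5: weight 3+3+2+4=12, value 17+11+23+33=84
- option 4+option 5+option 6: weight 2+4+4=10, value 23+33+24=80
- option 1+option 3+option 4+option 6: weight 3+3+2+4=12, value 17+11+23+24=75
Best: 84 pts.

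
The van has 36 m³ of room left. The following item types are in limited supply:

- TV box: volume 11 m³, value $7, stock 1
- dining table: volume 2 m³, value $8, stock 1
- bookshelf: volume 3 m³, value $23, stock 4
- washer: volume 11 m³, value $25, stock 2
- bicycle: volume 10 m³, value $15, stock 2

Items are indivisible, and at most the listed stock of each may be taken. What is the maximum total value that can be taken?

$150

Top feasible selections:
- 1×dining table + 4×bookshelf + 2×washer: volume 36, value 150
- 4×bookshelf + 2×washer: volume 34, value 142
Best: $150.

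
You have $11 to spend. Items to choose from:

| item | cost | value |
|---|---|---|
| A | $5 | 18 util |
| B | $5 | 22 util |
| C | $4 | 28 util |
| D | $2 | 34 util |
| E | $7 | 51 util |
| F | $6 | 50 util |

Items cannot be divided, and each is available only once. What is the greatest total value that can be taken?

85 util

This is a 0/1 knapsack; check combinations near the capacity.
- D+E: cost 2+7=9, value 34+51=85
- D+F: cost 2+6=8, value 34+50=84
- B+C+D: cost 5+4+2=11, value 22+28+34=84
- A+C+D: cost 5+4+2=11, value 18+28+34=80
- C+E: cost 4+7=11, value 28+51=79
Best: 85 util.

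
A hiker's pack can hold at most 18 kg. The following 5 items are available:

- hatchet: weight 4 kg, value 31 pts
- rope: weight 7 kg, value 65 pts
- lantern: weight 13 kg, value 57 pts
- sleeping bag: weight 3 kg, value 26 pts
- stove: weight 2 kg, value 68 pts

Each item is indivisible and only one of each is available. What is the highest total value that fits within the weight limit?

Check high-value combinations within 18 kg:
- hatchet+rope+sleeping bag+stove: weight 4+7+3+2=16, value 31+65+26+68=190
- hatchet+rope+stove: weight 4+7+2=13, value 31+65+68=164
- rope+sleeping bag+stove: weight 7+3+2=12, value 65+26+68=159
Best: 190 pts.

190 pts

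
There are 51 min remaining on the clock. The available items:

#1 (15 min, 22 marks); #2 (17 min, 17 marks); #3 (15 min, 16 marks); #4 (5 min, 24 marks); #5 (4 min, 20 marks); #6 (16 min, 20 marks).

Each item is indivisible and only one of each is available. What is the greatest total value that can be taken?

86 marks

This is a 0/1 knapsack; check combinations near the capacity.
- #1+#4+#5+#6: time 15+5+4+16=40, value 22+24+20+20=86
- #1+#2+#4+#5: time 15+17+5+4=41, value 22+17+24+20=83
- #1+#3+#4+#5: time 15+15+5+4=39, value 22+16+24+20=82
- #1+#3+#4+#6: time 15+15+5+16=51, value 22+16+24+20=82
Best: 86 marks.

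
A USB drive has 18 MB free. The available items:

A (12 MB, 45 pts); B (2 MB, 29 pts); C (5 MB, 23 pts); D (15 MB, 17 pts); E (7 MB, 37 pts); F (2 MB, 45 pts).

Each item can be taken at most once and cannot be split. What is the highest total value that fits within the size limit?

This is a 0/1 knapsack; check combinations near the capacity.
- B+C+E+F: size 2+5+7+2=16, value 29+23+37+45=134
- A+B+F: size 12+2+2=16, value 45+29+45=119
- B+E+F: size 2+7+2=11, value 29+37+45=111
- C+E+F: size 5+7+2=14, value 23+37+45=105
Best: 134 pts.

134 pts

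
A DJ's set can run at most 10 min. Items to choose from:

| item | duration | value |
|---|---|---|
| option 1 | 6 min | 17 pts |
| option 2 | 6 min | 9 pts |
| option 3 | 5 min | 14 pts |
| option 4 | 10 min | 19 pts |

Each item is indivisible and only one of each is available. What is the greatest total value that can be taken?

Check high-value combinations within 10 min:
- option 4: duration 10, value 19
- option 1: duration 6, value 17
- option 3: duration 5, value 14
- option 2: duration 6, value 9
Best: 19 pts.

19 pts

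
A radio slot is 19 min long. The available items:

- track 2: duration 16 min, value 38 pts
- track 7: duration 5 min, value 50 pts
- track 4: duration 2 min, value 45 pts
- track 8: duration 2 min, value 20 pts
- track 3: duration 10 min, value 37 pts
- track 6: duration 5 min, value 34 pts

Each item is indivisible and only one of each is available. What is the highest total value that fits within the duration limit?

152 pts

Check high-value combinations within 19 min:
- track 7+track 4+track 8+track 3: duration 5+2+2+10=19, value 50+45+20+37=152
- track 7+track 4+track 8+track 6: duration 5+2+2+5=14, value 50+45+20+34=149
- track 4+track 8+track 3+track 6: duration 2+2+10+5=19, value 45+20+37+34=136
- track 7+track 4+track 3: duration 5+2+10=17, value 50+45+37=132
Best: 152 pts.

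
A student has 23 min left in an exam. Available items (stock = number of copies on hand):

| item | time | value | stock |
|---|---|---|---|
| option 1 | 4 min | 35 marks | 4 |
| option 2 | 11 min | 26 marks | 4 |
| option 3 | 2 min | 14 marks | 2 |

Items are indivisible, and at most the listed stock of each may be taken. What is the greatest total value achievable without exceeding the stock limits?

Top feasible selections:
- 4×option 1 + 2×option 3: time 20, value 168
- 4×option 1 + 1×option 3: time 18, value 154
- 4×option 1: time 16, value 140
Best: 168 marks.

168 marks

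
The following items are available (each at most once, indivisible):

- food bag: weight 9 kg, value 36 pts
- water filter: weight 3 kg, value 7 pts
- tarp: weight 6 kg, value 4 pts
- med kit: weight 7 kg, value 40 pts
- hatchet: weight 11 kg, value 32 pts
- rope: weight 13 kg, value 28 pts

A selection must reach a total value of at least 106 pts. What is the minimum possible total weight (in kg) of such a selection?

27

Subsets with value ≥ 106, sorted by total weight:
- food bag+med kit+hatchet: weight 27, value 108
- food bag+water filter+med kit+hatchet: weight 30, value 115
Minimum weight: 27 kg.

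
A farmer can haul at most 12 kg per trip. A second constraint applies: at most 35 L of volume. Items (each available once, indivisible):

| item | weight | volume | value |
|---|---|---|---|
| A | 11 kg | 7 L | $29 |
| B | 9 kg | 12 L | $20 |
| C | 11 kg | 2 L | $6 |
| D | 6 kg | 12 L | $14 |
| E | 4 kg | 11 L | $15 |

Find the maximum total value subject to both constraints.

$29

Feasible sets respecting both limits:
- A: weight 11, volume 7, value 29
- D+E: weight 10, volume 23, value 29
- B: weight 9, volume 12, value 20
- E: weight 4, volume 11, value 15
Best: $29.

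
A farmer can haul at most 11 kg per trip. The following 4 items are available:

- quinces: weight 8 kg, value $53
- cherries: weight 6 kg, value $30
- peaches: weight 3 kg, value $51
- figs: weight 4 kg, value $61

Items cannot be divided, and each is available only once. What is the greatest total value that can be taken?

$112

Check high-value combinations within 11 kg:
- peaches+figs: weight 3+4=7, value 51+61=112
- quinces+peaches: weight 8+3=11, value 53+51=104
- cherries+figs: weight 6+4=10, value 30+61=91
Best: $112.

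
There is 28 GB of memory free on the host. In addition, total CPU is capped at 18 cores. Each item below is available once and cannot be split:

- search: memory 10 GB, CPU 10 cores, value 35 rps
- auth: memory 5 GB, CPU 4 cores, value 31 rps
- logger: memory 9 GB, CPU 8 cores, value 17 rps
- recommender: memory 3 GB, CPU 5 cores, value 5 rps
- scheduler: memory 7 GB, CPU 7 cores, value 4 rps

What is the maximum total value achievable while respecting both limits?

66 rps

Feasible sets respecting both limits:
- search+auth: memory 15, CPU 14, value 66
- auth+logger+recommender: memory 17, CPU 17, value 53
- search+logger: memory 19, CPU 18, value 52
- auth+logger: memory 14, CPU 12, value 48
Best: 66 rps.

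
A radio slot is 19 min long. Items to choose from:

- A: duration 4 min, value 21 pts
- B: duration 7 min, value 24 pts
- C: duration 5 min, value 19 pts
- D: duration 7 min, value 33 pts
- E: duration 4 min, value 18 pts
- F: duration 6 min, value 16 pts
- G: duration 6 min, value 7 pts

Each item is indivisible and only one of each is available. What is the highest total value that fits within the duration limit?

78 pts

Check high-value combinations within 19 min:
- A+B+D: duration 4+7+7=18, value 21+24+33=78
- B+C+D: duration 7+5+7=19, value 24+19+33=76
- B+D+E: duration 7+7+4=18, value 24+33+18=75
- A+C+E+F: duration 4+5+4+6=19, value 21+19+18+16=74
Best: 78 pts.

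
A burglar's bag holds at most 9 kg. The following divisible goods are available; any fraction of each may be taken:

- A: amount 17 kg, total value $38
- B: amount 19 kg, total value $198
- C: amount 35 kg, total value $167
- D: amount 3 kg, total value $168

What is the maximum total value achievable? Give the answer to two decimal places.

Take in order of value per unit:
- D (168/3 per unit): all 3 → value 168, running total 168.00
- B (198/19 per unit): 6 of 19 → value 6×198/19 = 62.5263, running total 230.53
Total 230.53.

230.53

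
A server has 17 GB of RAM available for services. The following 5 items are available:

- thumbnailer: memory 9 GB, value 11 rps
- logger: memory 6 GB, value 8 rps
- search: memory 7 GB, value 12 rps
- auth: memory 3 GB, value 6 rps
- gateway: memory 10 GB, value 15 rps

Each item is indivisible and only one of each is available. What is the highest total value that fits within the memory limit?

27 rps

This is a 0/1 knapsack; check combinations near the capacity.
- search+gateway: memory 7+10=17, value 12+15=27
- logger+search+auth: memory 6+7+3=16, value 8+12+6=26
- thumbnailer+search: memory 9+7=16, value 11+12=23
- logger+gateway: memory 6+10=16, value 8+15=23
- auth+gateway: memory 3+10=13, value 6+15=21
Best: 27 rps.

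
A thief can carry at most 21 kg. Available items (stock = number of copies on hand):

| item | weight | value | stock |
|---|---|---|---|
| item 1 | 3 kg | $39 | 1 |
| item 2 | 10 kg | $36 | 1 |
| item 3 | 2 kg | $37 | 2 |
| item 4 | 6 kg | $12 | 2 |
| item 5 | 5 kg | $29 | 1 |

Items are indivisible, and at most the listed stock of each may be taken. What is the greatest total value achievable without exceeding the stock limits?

Best selections within weight 21 and stock limits:
- 1×item 1 + 2×item 3 + 1×item 4 + 1×item 5: weight 18, value 154
- 1×item 1 + 1×item 2 + 2×item 3: weight 17, value 149
- 1×item 1 + 2×item 3 + 1×item 5: weight 12, value 142
- 1×item 1 + 1×item 2 + 1×item 3 + 1×item 5: weight 20, value 141
Best: $154.

$154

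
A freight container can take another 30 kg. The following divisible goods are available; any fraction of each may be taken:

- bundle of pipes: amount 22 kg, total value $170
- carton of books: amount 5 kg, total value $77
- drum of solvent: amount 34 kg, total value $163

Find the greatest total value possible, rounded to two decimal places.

Take in order of value per unit:
- carton of books (77/5 per unit): all 5 → value 77, running total 77.00
- bundle of pipes (170/22 per unit): all 22 → value 170, running total 247.00
- drum of solvent (163/34 per unit): 3 of 34 → value 3×163/34 = 14.3824, running total 261.38
Total 261.38.

261.38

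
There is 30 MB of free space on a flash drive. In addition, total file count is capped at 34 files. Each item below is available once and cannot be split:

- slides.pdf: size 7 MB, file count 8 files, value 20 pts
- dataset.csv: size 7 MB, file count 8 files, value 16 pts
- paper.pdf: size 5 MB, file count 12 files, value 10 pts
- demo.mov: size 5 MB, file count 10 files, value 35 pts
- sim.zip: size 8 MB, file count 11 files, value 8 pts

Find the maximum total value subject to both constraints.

71 pts

Feasible sets respecting both limits:
- slides.pdf+dataset.csv+demo.mov: size 19, file count 26, value 71
- slides.pdf+paper.pdf+demo.mov: size 17, file count 30, value 65
- slides.pdf+demo.mov+sim.zip: size 20, file count 29, value 63
- dataset.csv+paper.pdf+demo.mov: size 17, file count 30, value 61
Best: 71 pts.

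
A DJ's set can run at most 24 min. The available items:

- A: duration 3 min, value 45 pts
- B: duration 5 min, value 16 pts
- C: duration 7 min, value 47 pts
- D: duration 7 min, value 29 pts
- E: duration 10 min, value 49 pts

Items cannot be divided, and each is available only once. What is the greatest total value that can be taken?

141 pts

Check high-value combinations within 24 min:
- A+C+E: duration 3+7+10=20, value 45+47+49=141
- A+B+C+D: duration 3+5+7+7=22, value 45+16+47+29=137
- C+D+E: duration 7+7+10=24, value 47+29+49=125
- A+D+E: duration 3+7+10=20, value 45+29+49=123
- A+C+D: duration 3+7+7=17, value 45+47+29=121
Best: 141 pts.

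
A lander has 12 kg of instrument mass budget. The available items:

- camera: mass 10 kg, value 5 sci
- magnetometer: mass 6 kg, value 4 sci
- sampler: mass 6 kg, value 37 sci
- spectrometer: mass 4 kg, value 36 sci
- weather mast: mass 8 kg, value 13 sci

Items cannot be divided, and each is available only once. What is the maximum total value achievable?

73 sci

Check high-value combinations within 12 kg:
- sampler+spectrometer: mass 6+4=10, value 37+36=73
- spectrometer+weather mast: mass 4+8=12, value 36+13=49
- magnetometer+sampler: mass 6+6=12, value 4+37=41
- magnetometer+spectrometer: mass 6+4=10, value 4+36=40
Best: 73 sci.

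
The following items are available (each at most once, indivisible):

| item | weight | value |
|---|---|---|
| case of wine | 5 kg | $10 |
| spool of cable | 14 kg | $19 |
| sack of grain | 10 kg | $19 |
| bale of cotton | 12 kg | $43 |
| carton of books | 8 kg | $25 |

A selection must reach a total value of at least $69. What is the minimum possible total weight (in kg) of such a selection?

Subsets with value ≥ 69, sorted by total weight:
- case of wine+bale of cotton+carton of books: weight 25, value 78
- case of wine+sack of grain+bale of cotton: weight 27, value 72
- sack of grain+bale of cotton+carton of books: weight 30, value 87
Minimum weight: 25 kg.

25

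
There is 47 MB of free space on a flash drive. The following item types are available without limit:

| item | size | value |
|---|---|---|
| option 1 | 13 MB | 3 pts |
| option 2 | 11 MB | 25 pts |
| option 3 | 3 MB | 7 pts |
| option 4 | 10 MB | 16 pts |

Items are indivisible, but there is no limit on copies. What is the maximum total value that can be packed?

109 pts

Best value-per-unit is option 3 at 7/3; filling with it alone gives 15×7 = 105.
Optimal mix: 1×option 2 + 12×option 3 → size 47, value 109.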